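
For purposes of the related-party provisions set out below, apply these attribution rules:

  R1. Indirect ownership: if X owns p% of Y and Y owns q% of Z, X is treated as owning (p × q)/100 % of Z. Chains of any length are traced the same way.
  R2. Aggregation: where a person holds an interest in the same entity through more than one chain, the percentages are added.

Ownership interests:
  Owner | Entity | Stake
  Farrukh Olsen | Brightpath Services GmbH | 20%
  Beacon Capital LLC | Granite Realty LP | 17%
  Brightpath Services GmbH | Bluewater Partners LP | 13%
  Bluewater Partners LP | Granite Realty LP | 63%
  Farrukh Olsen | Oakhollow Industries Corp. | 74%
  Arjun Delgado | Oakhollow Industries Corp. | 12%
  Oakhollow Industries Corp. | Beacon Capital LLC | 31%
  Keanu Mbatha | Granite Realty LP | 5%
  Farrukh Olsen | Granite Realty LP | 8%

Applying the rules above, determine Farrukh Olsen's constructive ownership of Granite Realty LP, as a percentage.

13.5378%

Chain via Brightpath Services GmbH → Bluewater Partners LP (R1): 20% × 13% × 63% = 1.638% of Granite Realty LP.
Chain via Oakhollow Industries Corp. → Beacon Capital LLC (R1): 74% × 31% × 17% = 3.8998% of Granite Realty LP.
Direct interest in Granite Realty LP: 8%.
Aggregating (R2): 1.638% + 3.8998% + 8% = 13.5378%.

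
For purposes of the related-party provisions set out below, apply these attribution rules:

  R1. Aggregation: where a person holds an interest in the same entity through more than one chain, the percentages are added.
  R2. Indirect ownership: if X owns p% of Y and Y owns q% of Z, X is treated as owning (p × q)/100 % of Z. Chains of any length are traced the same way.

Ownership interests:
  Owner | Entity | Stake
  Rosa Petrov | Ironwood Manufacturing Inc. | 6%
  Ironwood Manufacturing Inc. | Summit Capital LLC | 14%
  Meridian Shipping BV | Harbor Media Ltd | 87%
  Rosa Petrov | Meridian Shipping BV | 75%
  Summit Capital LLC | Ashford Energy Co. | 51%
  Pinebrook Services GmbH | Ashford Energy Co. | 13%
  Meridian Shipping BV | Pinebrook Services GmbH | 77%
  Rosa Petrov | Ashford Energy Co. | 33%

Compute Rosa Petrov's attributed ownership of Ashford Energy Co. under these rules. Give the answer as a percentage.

40.9359%

Chain via Meridian Shipping BV → Pinebrook Services GmbH (R2): 75% × 77% × 13% = 7.5075% of Ashford Energy Co.
Chain via Ironwood Manufacturing Inc. → Summit Capital LLC (R2): 6% × 14% × 51% = 0.4284% of Ashford Energy Co.
Direct interest in Ashford Energy Co: 33%.
Aggregating (R1): 7.5075% + 0.4284% + 33% = 40.9359%.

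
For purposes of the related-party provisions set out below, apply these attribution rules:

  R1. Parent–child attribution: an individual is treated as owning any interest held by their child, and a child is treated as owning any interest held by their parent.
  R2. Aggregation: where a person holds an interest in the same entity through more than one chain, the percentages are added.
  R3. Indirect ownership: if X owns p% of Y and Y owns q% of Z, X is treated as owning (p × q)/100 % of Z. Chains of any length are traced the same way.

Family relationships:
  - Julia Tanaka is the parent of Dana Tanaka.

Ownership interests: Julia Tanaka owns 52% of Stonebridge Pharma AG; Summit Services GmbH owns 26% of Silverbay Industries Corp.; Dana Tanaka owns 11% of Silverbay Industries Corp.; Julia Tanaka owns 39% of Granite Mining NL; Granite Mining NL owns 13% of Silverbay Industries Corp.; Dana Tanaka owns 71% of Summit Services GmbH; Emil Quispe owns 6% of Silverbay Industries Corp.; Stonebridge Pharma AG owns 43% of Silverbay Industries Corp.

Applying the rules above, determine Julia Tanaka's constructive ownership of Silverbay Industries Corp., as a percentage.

By parent–child attribution (R1), Julia Tanaka is treated as owning Dana Tanaka's 71% interest in Summit Services GmbH.
By parent–child attribution (R1), Julia Tanaka is treated as owning Dana Tanaka's 11% interest in Silverbay Industries Corp.
Chain via Granite Mining NL (R3): 39% × 13% = 5.07% of Silverbay Industries Corp.
Chain via Stonebridge Pharma AG (R3): 52% × 43% = 22.36% of Silverbay Industries Corp.
Chain via Summit Services GmbH (R3): 71% × 26% = 18.46% of Silverbay Industries Corp.
Direct interest in Silverbay Industries Corp: 11%.
Aggregating (R2): 5.07% + 22.36% + 18.46% + 11% = 56.89%.

56.89%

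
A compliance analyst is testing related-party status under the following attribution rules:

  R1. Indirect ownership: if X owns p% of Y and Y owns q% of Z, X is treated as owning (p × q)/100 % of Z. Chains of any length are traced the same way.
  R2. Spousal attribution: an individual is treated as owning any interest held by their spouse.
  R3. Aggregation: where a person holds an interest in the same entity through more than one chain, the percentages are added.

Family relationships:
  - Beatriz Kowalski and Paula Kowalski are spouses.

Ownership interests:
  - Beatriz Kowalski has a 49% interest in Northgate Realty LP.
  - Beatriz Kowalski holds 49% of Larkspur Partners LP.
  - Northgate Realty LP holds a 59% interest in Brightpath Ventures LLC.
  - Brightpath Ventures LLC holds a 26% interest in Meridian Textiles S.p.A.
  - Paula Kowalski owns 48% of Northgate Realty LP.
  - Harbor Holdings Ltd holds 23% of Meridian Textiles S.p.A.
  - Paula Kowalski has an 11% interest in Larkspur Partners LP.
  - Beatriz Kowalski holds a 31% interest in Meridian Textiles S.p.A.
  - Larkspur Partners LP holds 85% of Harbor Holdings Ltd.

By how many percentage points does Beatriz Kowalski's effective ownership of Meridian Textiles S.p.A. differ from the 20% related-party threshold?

By spousal attribution (R2), Beatriz Kowalski is treated as also owning Paula Kowalski's interest in Larkspur Partners LP, giving 49% + 11% = 60%.
By spousal attribution (R2), Beatriz Kowalski is treated as also owning Paula Kowalski's interest in Northgate Realty LP, giving 49% + 48% = 97%.
Chain via Larkspur Partners LP → Harbor Holdings Ltd (R1): 60% × 85% × 23% = 11.73% of Meridian Textiles S.p.A.
Chain via Northgate Realty LP → Brightpath Ventures LLC (R1): 97% × 59% × 26% = 14.8798% of Meridian Textiles S.p.A.
Direct interest in Meridian Textiles S.p.A: 31%.
Aggregating (R3): 11.73% + 14.8798% + 31% = 57.6098%.
57.6098% exceeds the 20% threshold by 37.6098 percentage points.

37.6098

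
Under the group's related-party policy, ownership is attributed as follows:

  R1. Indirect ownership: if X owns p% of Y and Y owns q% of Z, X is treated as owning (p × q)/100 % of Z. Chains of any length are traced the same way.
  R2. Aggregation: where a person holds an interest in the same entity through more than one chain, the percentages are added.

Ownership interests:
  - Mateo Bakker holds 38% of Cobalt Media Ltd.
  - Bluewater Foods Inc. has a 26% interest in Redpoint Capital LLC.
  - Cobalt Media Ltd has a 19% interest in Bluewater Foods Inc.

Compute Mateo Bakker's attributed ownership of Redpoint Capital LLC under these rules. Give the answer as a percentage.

Chain via Cobalt Media Ltd → Bluewater Foods Inc. (R1): 38% × 19% × 26% = 1.8772% of Redpoint Capital LLC.

1.8772%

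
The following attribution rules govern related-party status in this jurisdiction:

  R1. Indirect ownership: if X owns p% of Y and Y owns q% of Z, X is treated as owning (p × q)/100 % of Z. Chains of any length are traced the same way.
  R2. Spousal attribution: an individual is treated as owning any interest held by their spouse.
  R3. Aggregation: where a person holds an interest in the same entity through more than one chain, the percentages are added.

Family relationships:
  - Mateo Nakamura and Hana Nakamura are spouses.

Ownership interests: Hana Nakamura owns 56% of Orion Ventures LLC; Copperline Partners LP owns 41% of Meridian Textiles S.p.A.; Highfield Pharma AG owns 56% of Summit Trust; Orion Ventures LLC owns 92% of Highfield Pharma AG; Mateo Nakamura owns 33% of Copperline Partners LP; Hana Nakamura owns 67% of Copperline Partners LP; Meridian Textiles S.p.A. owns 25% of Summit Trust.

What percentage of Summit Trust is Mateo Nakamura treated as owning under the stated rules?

39.1012%

By spousal attribution (R2), Mateo Nakamura is treated as also owning Hana Nakamura's interest in Copperline Partners LP, giving 33% + 67% = 100%.
By spousal attribution (R2), Mateo Nakamura is treated as owning Hana Nakamura's 56% interest in Orion Ventures LLC.
Chain via Copperline Partners LP → Meridian Textiles S.p.A. (R1): 100% × 41% × 25% = 10.25% of Summit Trust.
Chain via Orion Ventures LLC → Highfield Pharma AG (R1): 56% × 92% × 56% = 28.8512% of Summit Trust.
Aggregating (R3): 10.25% + 28.8512% = 39.1012%.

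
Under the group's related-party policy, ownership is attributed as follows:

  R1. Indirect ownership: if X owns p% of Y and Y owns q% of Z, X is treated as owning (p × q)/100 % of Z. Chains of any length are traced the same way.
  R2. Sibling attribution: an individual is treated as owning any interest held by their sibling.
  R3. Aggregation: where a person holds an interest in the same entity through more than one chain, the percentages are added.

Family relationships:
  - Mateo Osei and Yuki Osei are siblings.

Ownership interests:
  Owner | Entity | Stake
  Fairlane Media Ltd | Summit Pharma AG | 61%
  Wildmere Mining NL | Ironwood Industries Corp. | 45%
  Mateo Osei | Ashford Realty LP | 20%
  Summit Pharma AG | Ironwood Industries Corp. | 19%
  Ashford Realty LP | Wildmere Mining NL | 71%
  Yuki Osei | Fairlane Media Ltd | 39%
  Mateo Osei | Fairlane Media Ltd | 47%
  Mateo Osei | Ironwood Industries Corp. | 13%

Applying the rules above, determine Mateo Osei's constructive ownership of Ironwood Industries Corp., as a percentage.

29.3574%

By sibling attribution (R2), Mateo Osei is treated as also owning Yuki Osei's interest in Fairlane Media Ltd, giving 47% + 39% = 86%.
Chain via Fairlane Media Ltd → Summit Pharma AG (R1): 86% × 61% × 19% = 9.9674% of Ironwood Industries Corp.
Chain via Ashford Realty LP → Wildmere Mining NL (R1): 20% × 71% × 45% = 6.39% of Ironwood Industries Corp.
Direct interest in Ironwood Industries Corp: 13%.
Aggregating (R3): 9.9674% + 6.39% + 13% = 29.3574%.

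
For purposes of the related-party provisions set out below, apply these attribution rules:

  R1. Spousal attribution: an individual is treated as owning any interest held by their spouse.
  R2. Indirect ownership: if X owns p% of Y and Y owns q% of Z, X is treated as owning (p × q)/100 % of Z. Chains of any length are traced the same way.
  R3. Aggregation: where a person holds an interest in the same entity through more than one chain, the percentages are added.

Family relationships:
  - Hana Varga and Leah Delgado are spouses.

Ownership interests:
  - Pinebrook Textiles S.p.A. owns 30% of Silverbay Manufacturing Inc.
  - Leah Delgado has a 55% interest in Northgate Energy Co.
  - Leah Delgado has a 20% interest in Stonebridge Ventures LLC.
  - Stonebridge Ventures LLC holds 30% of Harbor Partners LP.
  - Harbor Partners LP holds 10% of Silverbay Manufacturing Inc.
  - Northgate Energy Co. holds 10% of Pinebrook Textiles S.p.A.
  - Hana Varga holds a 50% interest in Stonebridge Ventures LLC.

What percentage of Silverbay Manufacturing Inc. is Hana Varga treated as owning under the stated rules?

3.75%

By spousal attribution (R1), Hana Varga is treated as also owning Leah Delgado's interest in Stonebridge Ventures LLC, giving 50% + 20% = 70%.
By spousal attribution (R1), Hana Varga is treated as owning Leah Delgado's 55% interest in Northgate Energy Co.
Chain via Stonebridge Ventures LLC → Harbor Partners LP (R2): 70% × 30% × 10% = 2.1% of Silverbay Manufacturing Inc.
Chain via Northgate Energy Co. → Pinebrook Textiles S.p.A. (R2): 55% × 10% × 30% = 1.65% of Silverbay Manufacturing Inc.
Aggregating (R3): 2.1% + 1.65% = 3.75%.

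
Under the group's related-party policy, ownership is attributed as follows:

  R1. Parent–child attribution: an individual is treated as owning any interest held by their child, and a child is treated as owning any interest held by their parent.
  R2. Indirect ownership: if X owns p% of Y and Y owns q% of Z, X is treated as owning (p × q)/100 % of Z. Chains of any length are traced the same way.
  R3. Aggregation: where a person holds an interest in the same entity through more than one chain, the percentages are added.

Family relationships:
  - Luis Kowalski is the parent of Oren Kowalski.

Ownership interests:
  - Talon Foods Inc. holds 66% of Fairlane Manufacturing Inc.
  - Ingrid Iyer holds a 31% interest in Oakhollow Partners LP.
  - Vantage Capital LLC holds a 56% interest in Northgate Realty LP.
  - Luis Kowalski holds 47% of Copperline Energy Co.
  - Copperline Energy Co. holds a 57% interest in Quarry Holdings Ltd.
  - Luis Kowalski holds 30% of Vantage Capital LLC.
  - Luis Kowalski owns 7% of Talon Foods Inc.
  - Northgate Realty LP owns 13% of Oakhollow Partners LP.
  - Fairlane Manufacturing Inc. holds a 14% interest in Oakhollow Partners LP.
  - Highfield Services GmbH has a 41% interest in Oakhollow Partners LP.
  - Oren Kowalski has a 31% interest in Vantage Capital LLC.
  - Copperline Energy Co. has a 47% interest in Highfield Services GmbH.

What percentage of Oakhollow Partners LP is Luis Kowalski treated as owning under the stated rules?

14.1445%

By parent–child attribution (R1), Luis Kowalski is treated as also owning Oren Kowalski's interest in Vantage Capital LLC, giving 30% + 31% = 61%.
Chain via Copperline Energy Co. → Highfield Services GmbH (R2): 47% × 47% × 41% = 9.0569% of Oakhollow Partners LP.
Chain via Talon Foods Inc. → Fairlane Manufacturing Inc. (R2): 7% × 66% × 14% = 0.6468% of Oakhollow Partners LP.
Chain via Vantage Capital LLC → Northgate Realty LP (R2): 61% × 56% × 13% = 4.4408% of Oakhollow Partners LP.
Aggregating (R3): 9.0569% + 0.6468% + 4.4408% = 14.1445%.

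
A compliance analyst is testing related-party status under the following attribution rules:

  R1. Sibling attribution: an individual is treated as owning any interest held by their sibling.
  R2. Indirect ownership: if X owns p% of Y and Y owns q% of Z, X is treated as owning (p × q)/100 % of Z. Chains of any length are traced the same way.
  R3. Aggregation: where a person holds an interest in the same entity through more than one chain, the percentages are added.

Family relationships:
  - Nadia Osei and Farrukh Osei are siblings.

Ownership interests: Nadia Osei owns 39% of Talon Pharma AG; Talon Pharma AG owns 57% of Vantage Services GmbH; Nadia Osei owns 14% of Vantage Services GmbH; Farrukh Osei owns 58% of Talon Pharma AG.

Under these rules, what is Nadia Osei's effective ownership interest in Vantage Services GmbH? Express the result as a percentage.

69.29%

By sibling attribution (R1), Nadia Osei is treated as also owning Farrukh Osei's interest in Talon Pharma AG, giving 39% + 58% = 97%.
Chain via Talon Pharma AG (R2): 97% × 57% = 55.29% of Vantage Services GmbH.
Direct interest in Vantage Services GmbH: 14%.
Aggregating (R3): 55.29% + 14% = 69.29%.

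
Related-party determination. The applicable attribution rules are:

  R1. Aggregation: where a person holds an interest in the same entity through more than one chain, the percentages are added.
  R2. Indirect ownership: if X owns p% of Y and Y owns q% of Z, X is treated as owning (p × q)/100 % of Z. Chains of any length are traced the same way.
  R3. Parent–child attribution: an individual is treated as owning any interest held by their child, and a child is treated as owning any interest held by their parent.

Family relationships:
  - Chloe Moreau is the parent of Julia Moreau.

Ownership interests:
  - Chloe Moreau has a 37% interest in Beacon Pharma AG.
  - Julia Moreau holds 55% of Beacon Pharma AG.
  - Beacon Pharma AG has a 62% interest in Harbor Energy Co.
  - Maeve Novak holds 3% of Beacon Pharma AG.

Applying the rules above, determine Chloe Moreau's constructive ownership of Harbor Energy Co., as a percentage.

By parent–child attribution (R3), Chloe Moreau is treated as also owning Julia Moreau's interest in Beacon Pharma AG, giving 37% + 55% = 92%.
Chain via Beacon Pharma AG (R2): 92% × 62% = 57.04% of Harbor Energy Co.

57.04%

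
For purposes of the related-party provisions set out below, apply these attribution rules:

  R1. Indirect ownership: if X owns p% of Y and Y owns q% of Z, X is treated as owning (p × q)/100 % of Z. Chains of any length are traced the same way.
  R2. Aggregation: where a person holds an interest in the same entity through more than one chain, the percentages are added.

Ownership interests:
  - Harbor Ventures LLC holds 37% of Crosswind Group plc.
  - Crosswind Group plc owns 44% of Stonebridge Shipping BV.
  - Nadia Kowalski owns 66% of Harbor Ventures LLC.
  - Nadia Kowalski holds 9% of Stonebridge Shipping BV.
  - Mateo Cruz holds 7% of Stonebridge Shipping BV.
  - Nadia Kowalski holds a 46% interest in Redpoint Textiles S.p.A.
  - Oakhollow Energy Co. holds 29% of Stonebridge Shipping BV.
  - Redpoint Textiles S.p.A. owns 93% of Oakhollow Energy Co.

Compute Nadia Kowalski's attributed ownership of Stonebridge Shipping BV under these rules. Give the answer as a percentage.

Chain via Harbor Ventures LLC → Crosswind Group plc (R1): 66% × 37% × 44% = 10.7448% of Stonebridge Shipping BV.
Chain via Redpoint Textiles S.p.A. → Oakhollow Energy Co. (R1): 46% × 93% × 29% = 12.4062% of Stonebridge Shipping BV.
Direct interest in Stonebridge Shipping BV: 9%.
Aggregating (R2): 10.7448% + 12.4062% + 9% = 32.151%.

32.151%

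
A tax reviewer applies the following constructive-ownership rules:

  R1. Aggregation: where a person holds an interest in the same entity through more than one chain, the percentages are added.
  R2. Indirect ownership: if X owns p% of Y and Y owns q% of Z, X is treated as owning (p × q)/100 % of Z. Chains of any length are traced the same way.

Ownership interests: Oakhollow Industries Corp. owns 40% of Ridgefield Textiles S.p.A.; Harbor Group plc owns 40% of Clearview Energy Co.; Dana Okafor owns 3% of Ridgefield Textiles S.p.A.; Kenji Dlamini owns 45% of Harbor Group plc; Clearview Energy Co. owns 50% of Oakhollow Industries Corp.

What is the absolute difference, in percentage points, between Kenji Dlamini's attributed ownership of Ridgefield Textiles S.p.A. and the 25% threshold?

Chain via Harbor Group plc → Clearview Energy Co. → Oakhollow Industries Corp. (R2): 45% × 40% × 50% × 40% = 3.6% of Ridgefield Textiles S.p.A.
3.6% falls short of the 25% threshold by 21.4 percentage points.

21.4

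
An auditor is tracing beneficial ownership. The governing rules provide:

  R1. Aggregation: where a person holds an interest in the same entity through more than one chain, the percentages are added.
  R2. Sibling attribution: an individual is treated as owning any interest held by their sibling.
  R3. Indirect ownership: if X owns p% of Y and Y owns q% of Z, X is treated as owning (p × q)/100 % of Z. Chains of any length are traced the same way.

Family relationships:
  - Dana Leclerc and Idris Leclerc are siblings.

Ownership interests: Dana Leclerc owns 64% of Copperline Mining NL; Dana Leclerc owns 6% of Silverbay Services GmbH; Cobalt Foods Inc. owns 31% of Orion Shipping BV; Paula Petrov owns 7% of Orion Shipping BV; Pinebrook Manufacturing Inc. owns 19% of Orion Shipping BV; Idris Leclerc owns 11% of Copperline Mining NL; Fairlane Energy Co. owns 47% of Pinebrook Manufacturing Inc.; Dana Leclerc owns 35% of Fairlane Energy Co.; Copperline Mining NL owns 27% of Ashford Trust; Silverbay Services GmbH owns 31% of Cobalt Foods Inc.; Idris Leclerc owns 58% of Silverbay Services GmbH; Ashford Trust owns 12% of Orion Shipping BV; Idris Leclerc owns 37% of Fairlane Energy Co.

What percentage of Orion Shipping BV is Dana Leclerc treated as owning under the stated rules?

15.01%

By sibling attribution (R2), Dana Leclerc is treated as also owning Idris Leclerc's interest in Copperline Mining NL, giving 64% + 11% = 75%.
By sibling attribution (R2), Dana Leclerc is treated as also owning Idris Leclerc's interest in Fairlane Energy Co, giving 35% + 37% = 72%.
By sibling attribution (R2), Dana Leclerc is treated as also owning Idris Leclerc's interest in Silverbay Services GmbH, giving 6% + 58% = 64%.
Chain via Copperline Mining NL → Ashford Trust (R3): 75% × 27% × 12% = 2.43% of Orion Shipping BV.
Chain via Fairlane Energy Co. → Pinebrook Manufacturing Inc. (R3): 72% × 47% × 19% = 6.4296% of Orion Shipping BV.
Chain via Silverbay Services GmbH → Cobalt Foods Inc. (R3): 64% × 31% × 31% = 6.1504% of Orion Shipping BV.
Aggregating (R1): 2.43% + 6.4296% + 6.1504% = 15.01%.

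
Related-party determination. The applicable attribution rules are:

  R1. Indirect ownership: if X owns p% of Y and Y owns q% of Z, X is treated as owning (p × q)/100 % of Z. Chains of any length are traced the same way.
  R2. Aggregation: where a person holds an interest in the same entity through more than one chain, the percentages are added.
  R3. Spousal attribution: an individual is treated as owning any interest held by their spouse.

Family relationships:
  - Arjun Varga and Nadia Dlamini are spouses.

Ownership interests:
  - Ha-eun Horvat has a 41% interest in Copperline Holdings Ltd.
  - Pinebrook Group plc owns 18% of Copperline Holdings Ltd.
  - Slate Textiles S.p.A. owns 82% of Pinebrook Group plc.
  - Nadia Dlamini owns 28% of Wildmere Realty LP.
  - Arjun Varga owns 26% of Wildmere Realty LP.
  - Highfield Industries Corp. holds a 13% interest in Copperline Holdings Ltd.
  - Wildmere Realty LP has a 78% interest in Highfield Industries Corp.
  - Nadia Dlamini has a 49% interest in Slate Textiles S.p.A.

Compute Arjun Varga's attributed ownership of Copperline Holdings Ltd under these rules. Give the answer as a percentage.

12.708%

By spousal attribution (R3), Arjun Varga is treated as also owning Nadia Dlamini's interest in Wildmere Realty LP, giving 26% + 28% = 54%.
By spousal attribution (R3), Arjun Varga is treated as owning Nadia Dlamini's 49% interest in Slate Textiles S.p.A.
Chain via Wildmere Realty LP → Highfield Industries Corp. (R1): 54% × 78% × 13% = 5.4756% of Copperline Holdings Ltd.
Chain via Slate Textiles S.p.A. → Pinebrook Group plc (R1): 49% × 82% × 18% = 7.2324% of Copperline Holdings Ltd.
Aggregating (R2): 5.4756% + 7.2324% = 12.708%.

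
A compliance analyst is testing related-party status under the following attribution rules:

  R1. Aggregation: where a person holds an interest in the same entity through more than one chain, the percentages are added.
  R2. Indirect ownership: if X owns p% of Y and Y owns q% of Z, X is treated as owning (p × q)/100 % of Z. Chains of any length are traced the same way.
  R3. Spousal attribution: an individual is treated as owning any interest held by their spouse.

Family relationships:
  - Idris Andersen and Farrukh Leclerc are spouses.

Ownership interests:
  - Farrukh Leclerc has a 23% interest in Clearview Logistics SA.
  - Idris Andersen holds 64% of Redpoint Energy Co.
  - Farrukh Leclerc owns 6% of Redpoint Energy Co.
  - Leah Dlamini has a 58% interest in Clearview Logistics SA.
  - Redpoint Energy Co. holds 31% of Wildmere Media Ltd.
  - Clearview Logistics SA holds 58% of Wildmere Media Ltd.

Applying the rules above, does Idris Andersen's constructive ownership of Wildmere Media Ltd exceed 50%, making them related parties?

By spousal attribution (R3), Idris Andersen is treated as also owning Farrukh Leclerc's interest in Redpoint Energy Co, giving 64% + 6% = 70%.
By spousal attribution (R3), Idris Andersen is treated as owning Farrukh Leclerc's 23% interest in Clearview Logistics SA.
Chain via Redpoint Energy Co. (R2): 70% × 31% = 21.7% of Wildmere Media Ltd.
Chain via Clearview Logistics SA (R2): 23% × 58% = 13.34% of Wildmere Media Ltd.
Aggregating (R1): 21.7% + 13.34% = 35.04%.
35.04% does not exceed the 50% threshold, so Idris is not a related party to Wildmere Media Ltd.

No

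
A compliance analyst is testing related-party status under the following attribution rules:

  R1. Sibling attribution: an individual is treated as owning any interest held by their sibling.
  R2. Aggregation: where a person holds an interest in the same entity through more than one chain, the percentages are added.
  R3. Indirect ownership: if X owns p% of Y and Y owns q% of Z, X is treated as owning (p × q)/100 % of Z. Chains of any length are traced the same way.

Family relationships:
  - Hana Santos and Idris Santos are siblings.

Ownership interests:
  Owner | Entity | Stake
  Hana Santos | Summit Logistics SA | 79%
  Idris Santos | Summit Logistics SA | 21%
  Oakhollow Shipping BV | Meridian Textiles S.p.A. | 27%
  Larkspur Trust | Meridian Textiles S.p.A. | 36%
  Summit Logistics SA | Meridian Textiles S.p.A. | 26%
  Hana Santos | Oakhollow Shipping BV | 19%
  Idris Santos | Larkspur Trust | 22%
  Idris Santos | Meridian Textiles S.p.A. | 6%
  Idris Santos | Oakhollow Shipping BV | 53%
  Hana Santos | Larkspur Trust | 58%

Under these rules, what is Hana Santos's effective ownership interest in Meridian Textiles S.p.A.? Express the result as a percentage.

80.24%

By sibling attribution (R1), Hana Santos is treated as also owning Idris Santos's interest in Larkspur Trust, giving 58% + 22% = 80%.
By sibling attribution (R1), Hana Santos is treated as also owning Idris Santos's interest in Oakhollow Shipping BV, giving 19% + 53% = 72%.
By sibling attribution (R1), Hana Santos is treated as also owning Idris Santos's interest in Summit Logistics SA, giving 79% + 21% = 100%.
By sibling attribution (R1), Hana Santos is treated as owning Idris Santos's 6% interest in Meridian Textiles S.p.A.
Chain via Larkspur Trust (R3): 80% × 36% = 28.8% of Meridian Textiles S.p.A.
Chain via Oakhollow Shipping BV (R3): 72% × 27% = 19.44% of Meridian Textiles S.p.A.
Chain via Summit Logistics SA (R3): 100% × 26% = 26% of Meridian Textiles S.p.A.
Direct interest in Meridian Textiles S.p.A: 6%.
Aggregating (R2): 28.8% + 19.44% + 26% + 6% = 80.24%.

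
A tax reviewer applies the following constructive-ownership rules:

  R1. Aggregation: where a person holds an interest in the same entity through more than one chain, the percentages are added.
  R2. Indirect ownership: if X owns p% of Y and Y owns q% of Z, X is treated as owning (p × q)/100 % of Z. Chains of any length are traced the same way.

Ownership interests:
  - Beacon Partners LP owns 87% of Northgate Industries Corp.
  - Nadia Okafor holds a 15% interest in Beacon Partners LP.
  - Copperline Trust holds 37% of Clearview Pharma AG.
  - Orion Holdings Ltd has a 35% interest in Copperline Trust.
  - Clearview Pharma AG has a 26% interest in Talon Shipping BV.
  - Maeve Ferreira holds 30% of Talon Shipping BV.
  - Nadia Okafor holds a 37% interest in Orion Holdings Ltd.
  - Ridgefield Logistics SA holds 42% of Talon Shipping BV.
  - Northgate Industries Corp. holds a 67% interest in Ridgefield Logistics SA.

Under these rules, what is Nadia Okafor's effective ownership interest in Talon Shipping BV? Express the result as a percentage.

Chain via Beacon Partners LP → Northgate Industries Corp. → Ridgefield Logistics SA (R2): 15% × 87% × 67% × 42% = 3.67227% of Talon Shipping BV.
Chain via Orion Holdings Ltd → Copperline Trust → Clearview Pharma AG (R2): 37% × 35% × 37% × 26% = 1.24579% of Talon Shipping BV.
Aggregating (R1): 3.67227% + 1.24579% = 4.91806%.

4.91806%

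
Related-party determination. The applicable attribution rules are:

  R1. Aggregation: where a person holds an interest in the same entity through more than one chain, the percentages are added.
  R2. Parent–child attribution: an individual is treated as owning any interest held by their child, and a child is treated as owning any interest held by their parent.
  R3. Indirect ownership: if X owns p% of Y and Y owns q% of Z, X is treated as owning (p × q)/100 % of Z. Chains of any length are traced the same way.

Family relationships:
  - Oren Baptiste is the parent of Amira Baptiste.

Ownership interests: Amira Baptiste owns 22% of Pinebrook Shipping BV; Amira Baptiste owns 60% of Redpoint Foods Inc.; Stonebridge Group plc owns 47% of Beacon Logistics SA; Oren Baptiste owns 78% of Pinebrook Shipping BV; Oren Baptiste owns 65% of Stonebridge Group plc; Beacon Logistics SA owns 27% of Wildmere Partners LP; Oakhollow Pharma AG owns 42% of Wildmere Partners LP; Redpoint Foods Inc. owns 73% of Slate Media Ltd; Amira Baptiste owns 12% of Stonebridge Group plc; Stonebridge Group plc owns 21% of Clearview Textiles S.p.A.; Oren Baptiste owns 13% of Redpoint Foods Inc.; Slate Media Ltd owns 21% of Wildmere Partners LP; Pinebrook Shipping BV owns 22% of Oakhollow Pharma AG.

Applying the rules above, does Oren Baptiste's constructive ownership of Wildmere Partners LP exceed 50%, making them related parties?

No

By parent–child attribution (R2), Oren Baptiste is treated as also owning Amira Baptiste's interest in Redpoint Foods Inc, giving 13% + 60% = 73%.
By parent–child attribution (R2), Oren Baptiste is treated as also owning Amira Baptiste's interest in Pinebrook Shipping BV, giving 78% + 22% = 100%.
By parent–child attribution (R2), Oren Baptiste is treated as also owning Amira Baptiste's interest in Stonebridge Group plc, giving 65% + 12% = 77%.
Chain via Redpoint Foods Inc. → Slate Media Ltd (R3): 73% × 73% × 21% = 11.1909% of Wildmere Partners LP.
Chain via Pinebrook Shipping BV → Oakhollow Pharma AG (R3): 100% × 22% × 42% = 9.24% of Wildmere Partners LP.
Chain via Stonebridge Group plc → Beacon Logistics SA (R3): 77% × 47% × 27% = 9.7713% of Wildmere Partners LP.
Aggregating (R1): 11.1909% + 9.24% + 9.7713% = 30.2022%.
30.2022% does not exceed the 50% threshold, so Oren is not a related party to Wildmere Partners LP.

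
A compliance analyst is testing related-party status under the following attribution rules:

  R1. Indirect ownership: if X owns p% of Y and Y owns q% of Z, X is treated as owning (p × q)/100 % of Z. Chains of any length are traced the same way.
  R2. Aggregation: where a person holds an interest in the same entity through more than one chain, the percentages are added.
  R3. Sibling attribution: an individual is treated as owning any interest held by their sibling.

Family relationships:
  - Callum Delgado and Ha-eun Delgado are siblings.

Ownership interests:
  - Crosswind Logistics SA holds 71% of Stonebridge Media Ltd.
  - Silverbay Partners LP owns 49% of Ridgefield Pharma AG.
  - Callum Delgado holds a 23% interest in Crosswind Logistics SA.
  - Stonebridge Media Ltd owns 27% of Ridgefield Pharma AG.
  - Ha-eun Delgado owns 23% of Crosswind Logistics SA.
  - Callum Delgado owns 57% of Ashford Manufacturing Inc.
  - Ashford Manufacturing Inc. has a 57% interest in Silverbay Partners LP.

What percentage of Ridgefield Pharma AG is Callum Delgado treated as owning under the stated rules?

By sibling attribution (R3), Callum Delgado is treated as also owning Ha-eun Delgado's interest in Crosswind Logistics SA, giving 23% + 23% = 46%.
Chain via Crosswind Logistics SA → Stonebridge Media Ltd (R1): 46% × 71% × 27% = 8.8182% of Ridgefield Pharma AG.
Chain via Ashford Manufacturing Inc. → Silverbay Partners LP (R1): 57% × 57% × 49% = 15.9201% of Ridgefield Pharma AG.
Aggregating (R2): 8.8182% + 15.9201% = 24.7383%.

24.7383%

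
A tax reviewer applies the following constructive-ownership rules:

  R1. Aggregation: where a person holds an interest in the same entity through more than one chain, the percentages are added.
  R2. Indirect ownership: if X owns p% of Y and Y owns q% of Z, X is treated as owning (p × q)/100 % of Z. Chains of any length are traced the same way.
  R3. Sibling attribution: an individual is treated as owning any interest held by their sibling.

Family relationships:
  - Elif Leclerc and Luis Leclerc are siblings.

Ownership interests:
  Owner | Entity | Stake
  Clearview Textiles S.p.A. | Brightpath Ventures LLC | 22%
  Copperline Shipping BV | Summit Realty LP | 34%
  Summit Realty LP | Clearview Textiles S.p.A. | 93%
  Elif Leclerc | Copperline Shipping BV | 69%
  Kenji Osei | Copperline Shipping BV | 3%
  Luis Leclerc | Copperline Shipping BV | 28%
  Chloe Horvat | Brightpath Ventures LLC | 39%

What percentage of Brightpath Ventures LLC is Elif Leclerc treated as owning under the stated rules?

By sibling attribution (R3), Elif Leclerc is treated as also owning Luis Leclerc's interest in Copperline Shipping BV, giving 69% + 28% = 97%.
Chain via Copperline Shipping BV → Summit Realty LP → Clearview Textiles S.p.A. (R2): 97% × 34% × 93% × 22% = 6.747708% of Brightpath Ventures LLC.

6.747708%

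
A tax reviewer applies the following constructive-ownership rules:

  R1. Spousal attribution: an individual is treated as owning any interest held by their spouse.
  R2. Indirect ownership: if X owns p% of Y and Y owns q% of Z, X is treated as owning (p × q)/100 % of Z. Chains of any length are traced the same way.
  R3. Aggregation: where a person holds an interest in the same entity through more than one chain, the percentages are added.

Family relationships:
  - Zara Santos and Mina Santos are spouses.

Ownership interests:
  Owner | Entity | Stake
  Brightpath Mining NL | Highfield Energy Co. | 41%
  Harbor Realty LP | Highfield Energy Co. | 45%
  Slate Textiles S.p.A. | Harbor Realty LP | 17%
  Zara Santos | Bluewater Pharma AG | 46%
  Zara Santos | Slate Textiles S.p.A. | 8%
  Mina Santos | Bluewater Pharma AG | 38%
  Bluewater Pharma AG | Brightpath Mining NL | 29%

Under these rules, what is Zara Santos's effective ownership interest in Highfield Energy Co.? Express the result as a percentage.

10.5996%

By spousal attribution (R1), Zara Santos is treated as also owning Mina Santos's interest in Bluewater Pharma AG, giving 46% + 38% = 84%.
Chain via Slate Textiles S.p.A. → Harbor Realty LP (R2): 8% × 17% × 45% = 0.612% of Highfield Energy Co.
Chain via Bluewater Pharma AG → Brightpath Mining NL (R2): 84% × 29% × 41% = 9.9876% of Highfield Energy Co.
Aggregating (R3): 0.612% + 9.9876% = 10.5996%.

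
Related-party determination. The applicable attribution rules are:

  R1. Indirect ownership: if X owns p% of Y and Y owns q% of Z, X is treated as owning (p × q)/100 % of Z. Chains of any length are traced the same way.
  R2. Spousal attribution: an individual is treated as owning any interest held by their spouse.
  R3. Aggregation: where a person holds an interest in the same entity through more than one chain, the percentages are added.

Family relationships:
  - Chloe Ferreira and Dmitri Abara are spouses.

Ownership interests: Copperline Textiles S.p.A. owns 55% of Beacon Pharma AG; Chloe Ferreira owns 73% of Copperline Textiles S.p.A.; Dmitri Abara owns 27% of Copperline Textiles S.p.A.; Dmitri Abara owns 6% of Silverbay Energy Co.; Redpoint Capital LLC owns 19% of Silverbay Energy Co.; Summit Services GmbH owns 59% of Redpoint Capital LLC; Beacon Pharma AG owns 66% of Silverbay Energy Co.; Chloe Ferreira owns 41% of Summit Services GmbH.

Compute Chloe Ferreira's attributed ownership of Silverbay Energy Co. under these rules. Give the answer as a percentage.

46.8961%

By spousal attribution (R2), Chloe Ferreira is treated as also owning Dmitri Abara's interest in Copperline Textiles S.p.A, giving 73% + 27% = 100%.
By spousal attribution (R2), Chloe Ferreira is treated as owning Dmitri Abara's 6% interest in Silverbay Energy Co.
Chain via Copperline Textiles S.p.A. → Beacon Pharma AG (R1): 100% × 55% × 66% = 36.3% of Silverbay Energy Co.
Chain via Summit Services GmbH → Redpoint Capital LLC (R1): 41% × 59% × 19% = 4.5961% of Silverbay Energy Co.
Direct interest in Silverbay Energy Co: 6%.
Aggregating (R3): 36.3% + 4.5961% + 6% = 46.8961%.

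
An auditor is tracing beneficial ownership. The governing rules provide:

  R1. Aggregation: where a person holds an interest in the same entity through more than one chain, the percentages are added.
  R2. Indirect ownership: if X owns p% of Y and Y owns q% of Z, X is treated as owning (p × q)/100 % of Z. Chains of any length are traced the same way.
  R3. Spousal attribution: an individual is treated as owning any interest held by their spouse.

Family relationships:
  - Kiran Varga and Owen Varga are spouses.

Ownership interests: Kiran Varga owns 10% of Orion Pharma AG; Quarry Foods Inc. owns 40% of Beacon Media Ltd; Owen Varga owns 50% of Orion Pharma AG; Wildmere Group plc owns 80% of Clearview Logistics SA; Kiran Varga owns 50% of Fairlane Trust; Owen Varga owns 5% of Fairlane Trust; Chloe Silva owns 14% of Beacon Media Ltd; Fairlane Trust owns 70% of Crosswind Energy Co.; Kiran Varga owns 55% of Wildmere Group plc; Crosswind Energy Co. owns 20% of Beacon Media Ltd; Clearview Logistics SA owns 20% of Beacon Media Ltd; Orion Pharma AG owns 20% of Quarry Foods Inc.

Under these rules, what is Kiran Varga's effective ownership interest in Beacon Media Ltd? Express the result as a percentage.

By spousal attribution (R3), Kiran Varga is treated as also owning Owen Varga's interest in Fairlane Trust, giving 50% + 5% = 55%.
By spousal attribution (R3), Kiran Varga is treated as also owning Owen Varga's interest in Orion Pharma AG, giving 10% + 50% = 60%.
Chain via Fairlane Trust → Crosswind Energy Co. (R2): 55% × 70% × 20% = 7.7% of Beacon Media Ltd.
Chain via Wildmere Group plc → Clearview Logistics SA (R2): 55% × 80% × 20% = 8.8% of Beacon Media Ltd.
Chain via Orion Pharma AG → Quarry Foods Inc. (R2): 60% × 20% × 40% = 4.8% of Beacon Media Ltd.
Aggregating (R1): 7.7% + 8.8% + 4.8% = 21.3%.

21.3%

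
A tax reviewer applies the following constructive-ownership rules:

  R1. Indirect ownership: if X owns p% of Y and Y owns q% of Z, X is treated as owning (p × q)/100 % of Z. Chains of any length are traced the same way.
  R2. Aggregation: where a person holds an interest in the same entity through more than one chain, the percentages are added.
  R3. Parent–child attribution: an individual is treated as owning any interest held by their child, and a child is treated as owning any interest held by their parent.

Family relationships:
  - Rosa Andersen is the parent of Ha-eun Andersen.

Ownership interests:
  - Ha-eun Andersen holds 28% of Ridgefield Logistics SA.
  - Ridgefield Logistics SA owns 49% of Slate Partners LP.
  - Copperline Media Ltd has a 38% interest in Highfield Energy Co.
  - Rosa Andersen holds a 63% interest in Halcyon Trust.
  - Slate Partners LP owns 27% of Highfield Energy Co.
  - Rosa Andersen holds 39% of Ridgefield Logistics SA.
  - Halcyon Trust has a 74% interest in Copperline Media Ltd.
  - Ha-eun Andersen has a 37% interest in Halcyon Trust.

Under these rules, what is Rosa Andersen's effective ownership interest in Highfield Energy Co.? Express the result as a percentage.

36.9841%

By parent–child attribution (R3), Rosa Andersen is treated as also owning Ha-eun Andersen's interest in Halcyon Trust, giving 63% + 37% = 100%.
By parent–child attribution (R3), Rosa Andersen is treated as also owning Ha-eun Andersen's interest in Ridgefield Logistics SA, giving 39% + 28% = 67%.
Chain via Halcyon Trust → Copperline Media Ltd (R1): 100% × 74% × 38% = 28.12% of Highfield Energy Co.
Chain via Ridgefield Logistics SA → Slate Partners LP (R1): 67% × 49% × 27% = 8.8641% of Highfield Energy Co.
Aggregating (R2): 28.12% + 8.8641% = 36.9841%.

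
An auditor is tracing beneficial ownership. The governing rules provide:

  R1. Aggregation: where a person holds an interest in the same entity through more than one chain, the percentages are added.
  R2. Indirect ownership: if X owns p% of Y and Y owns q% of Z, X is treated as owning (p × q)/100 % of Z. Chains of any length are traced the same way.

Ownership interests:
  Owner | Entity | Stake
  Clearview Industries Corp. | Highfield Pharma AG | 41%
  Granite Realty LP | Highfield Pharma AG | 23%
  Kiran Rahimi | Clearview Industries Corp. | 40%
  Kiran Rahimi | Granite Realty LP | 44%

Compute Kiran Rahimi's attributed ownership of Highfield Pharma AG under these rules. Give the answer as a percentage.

26.52%

Chain via Granite Realty LP (R2): 44% × 23% = 10.12% of Highfield Pharma AG.
Chain via Clearview Industries Corp. (R2): 40% × 41% = 16.4% of Highfield Pharma AG.
Aggregating (R1): 10.12% + 16.4% = 26.52%.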